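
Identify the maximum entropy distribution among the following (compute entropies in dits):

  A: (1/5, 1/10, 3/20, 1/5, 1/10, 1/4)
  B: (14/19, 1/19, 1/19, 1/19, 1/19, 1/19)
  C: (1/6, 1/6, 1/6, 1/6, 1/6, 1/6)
C

For a discrete distribution over n outcomes, entropy is maximized by the uniform distribution.

Computing entropies:
H(A) = 0.7537 dits
H(B) = 0.4342 dits
H(C) = 0.7782 dits

The uniform distribution (where all probabilities equal 1/6) achieves the maximum entropy of log_10(6) = 0.7782 dits.

Distribution C has the highest entropy.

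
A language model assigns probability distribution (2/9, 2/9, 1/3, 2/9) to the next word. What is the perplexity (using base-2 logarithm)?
3.9311

Perplexity is 2^H (or exp(H) for natural log).

First, H = -Σ p log p = 1.9749 bits
Perplexity = 2^1.9749 = 3.9311

Interpretation: The model's uncertainty is equivalent to choosing uniformly among 3.9 options.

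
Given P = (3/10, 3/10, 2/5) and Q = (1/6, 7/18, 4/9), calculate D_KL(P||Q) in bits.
0.0813 bits

KL divergence: D_KL(P||Q) = Σ p(x) log(p(x)/q(x))

Computing term by term:
  x=0: 3/10 × log_2[(3/10)/(1/6)] = 3/10 × 0.8480 = 0.2544
  x=1: 3/10 × log_2[(3/10)/(7/18)] = 3/10 × -0.3744 = -0.1123
  x=2: 2/5 × log_2[(2/5)/(4/9)] = 2/5 × -0.1520 = -0.0608

D_KL(P||Q) = 0.0813 bits

Note: KL divergence is always non-negative and equals 0 iff P = Q.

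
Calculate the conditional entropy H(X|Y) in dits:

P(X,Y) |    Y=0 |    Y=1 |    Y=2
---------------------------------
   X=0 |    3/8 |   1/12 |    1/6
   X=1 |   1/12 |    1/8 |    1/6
0.2556 dits

Using the chain rule: H(X|Y) = H(X,Y) - H(Y)

First, compute H(X,Y) = 0.7119 dits

Marginal P(Y) = (11/24, 5/24, 1/3)
H(Y) = 0.4563 dits

H(X|Y) = H(X,Y) - H(Y) = 0.7119 - 0.4563 = 0.2556 dits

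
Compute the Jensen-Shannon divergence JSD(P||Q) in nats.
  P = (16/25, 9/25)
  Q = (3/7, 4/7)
0.0226 nats

Jensen-Shannon divergence is:
JSD(P||Q) = 0.5 × D_KL(P||M) + 0.5 × D_KL(Q||M)
where M = 0.5 × (P + Q) is the mixture distribution.

M = 0.5 × (16/25, 9/25) + 0.5 × (3/7, 4/7) = (0.534286, 0.465714)

D_KL(P||M) = 0.0229 nats
D_KL(Q||M) = 0.0224 nats

JSD(P||Q) = 0.5 × 0.0229 + 0.5 × 0.0224 = 0.0226 nats

Unlike KL divergence, JSD is symmetric and bounded: 0 ≤ JSD ≤ log(2).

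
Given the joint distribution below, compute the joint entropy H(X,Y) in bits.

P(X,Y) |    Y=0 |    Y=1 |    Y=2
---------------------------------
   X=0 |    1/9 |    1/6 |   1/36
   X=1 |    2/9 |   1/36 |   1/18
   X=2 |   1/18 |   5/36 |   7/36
2.8707 bits

Joint entropy is H(X,Y) = -Σ_{x,y} p(x,y) log p(x,y).

Summing over all non-zero entries:
H(X,Y) = -[1/9·log_2(1/9) + 1/6·log_2(1/6) + 1/36·log_2(1/36) + 2/9·log_2(2/9) + 1/36·log_2(1/36) + 1/18·log_2(1/18) + 1/18·log_2(1/18) + 5/36·log_2(5/36) + 7/36·log_2(7/36)]
H(X,Y) = 2.8707 bits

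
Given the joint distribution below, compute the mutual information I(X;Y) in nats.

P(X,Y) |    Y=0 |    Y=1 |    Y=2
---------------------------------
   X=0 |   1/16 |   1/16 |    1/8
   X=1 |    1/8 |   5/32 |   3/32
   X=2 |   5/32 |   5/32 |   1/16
0.0421 nats

Mutual information: I(X;Y) = H(X) + H(Y) - H(X,Y)

Marginals:
P(X) = (1/4, 3/8, 3/8), H(X) = 1.0822 nats
P(Y) = (11/32, 3/8, 9/32), H(Y) = 1.0916 nats

Joint entropy: H(X,Y) = 2.1318 nats

I(X;Y) = 1.0822 + 1.0916 - 2.1318 = 0.0421 nats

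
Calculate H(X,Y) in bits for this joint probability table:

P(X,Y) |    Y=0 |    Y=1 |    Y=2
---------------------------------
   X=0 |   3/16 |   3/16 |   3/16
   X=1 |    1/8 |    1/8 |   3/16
2.5613 bits

Joint entropy is H(X,Y) = -Σ_{x,y} p(x,y) log p(x,y).

Summing over all non-zero entries:
H(X,Y) = -[3/16·log_2(3/16) + 3/16·log_2(3/16) + 3/16·log_2(3/16) + 1/8·log_2(1/8) + 1/8·log_2(1/8) + 3/16·log_2(3/16)]
H(X,Y) = 2.5613 bits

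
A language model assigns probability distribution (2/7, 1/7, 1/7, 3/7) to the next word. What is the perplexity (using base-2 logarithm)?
3.5860

Perplexity is 2^H (or exp(H) for natural log).

First, H = -Σ p log p = 1.8424 bits
Perplexity = 2^1.8424 = 3.5860

Interpretation: The model's uncertainty is equivalent to choosing uniformly among 3.6 options.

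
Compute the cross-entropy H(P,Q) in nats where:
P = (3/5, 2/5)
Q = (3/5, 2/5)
0.6730 nats

Cross-entropy: H(P,Q) = -Σ p(x) log q(x)

Alternatively: H(P,Q) = H(P) + D_KL(P||Q)
H(P) = 0.6730 nats
D_KL(P||Q) = 0.0000 nats

H(P,Q) = 0.6730 + 0.0000 = 0.6730 nats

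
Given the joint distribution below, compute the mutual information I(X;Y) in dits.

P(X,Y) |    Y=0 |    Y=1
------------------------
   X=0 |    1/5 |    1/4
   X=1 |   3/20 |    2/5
0.0070 dits

Mutual information: I(X;Y) = H(X) + H(Y) - H(X,Y)

Marginals:
P(X) = (9/20, 11/20), H(X) = 0.2989 dits
P(Y) = (7/20, 13/20), H(Y) = 0.2812 dits

Joint entropy: H(X,Y) = 0.5731 dits

I(X;Y) = 0.2989 + 0.2812 - 0.5731 = 0.0070 dits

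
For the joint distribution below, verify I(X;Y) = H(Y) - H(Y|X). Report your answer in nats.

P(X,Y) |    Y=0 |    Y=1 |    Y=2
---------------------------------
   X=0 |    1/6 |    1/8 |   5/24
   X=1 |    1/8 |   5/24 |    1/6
I(X;Y) = 0.0158 nats

Mutual information has multiple equivalent forms:
- I(X;Y) = H(X) - H(X|Y)
- I(X;Y) = H(Y) - H(Y|X)
- I(X;Y) = H(X) + H(Y) - H(X,Y)

Computing all quantities:
H(X) = 0.6931, H(Y) = 1.0934, H(X,Y) = 1.7707
H(X|Y) = 0.6773, H(Y|X) = 1.0776

Verification:
H(X) - H(X|Y) = 0.6931 - 0.6773 = 0.0158
H(Y) - H(Y|X) = 1.0934 - 1.0776 = 0.0158
H(X) + H(Y) - H(X,Y) = 0.6931 + 1.0934 - 1.7707 = 0.0158

All forms give I(X;Y) = 0.0158 nats. ✓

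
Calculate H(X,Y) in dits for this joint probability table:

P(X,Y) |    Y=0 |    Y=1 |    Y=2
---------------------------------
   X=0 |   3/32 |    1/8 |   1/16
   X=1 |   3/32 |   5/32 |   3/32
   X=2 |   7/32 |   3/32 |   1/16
0.9193 dits

Joint entropy is H(X,Y) = -Σ_{x,y} p(x,y) log p(x,y).

Summing over all non-zero entries:
H(X,Y) = -[3/32·log_10(3/32) + 1/8·log_10(1/8) + 1/16·log_10(1/16) + 3/32·log_10(3/32) + 5/32·log_10(5/32) + 3/32·log_10(3/32) + 7/32·log_10(7/32) + 3/32·log_10(3/32) + 1/16·log_10(1/16)]
H(X,Y) = 0.9193 dits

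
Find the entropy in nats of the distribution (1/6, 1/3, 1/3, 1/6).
1.3297 nats

Shannon entropy is H(X) = -Σ p(x) log p(x).

For P = (1/6, 1/3, 1/3, 1/6):
H = -1/6 × log_e(1/6) -1/3 × log_e(1/3) -1/3 × log_e(1/3) -1/6 × log_e(1/6)
H = 1.3297 nats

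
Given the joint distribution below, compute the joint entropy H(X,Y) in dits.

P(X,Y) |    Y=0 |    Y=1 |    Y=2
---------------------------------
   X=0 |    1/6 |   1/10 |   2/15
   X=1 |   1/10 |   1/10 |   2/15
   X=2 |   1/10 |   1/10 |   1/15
0.9414 dits

Joint entropy is H(X,Y) = -Σ_{x,y} p(x,y) log p(x,y).

Summing over all non-zero entries:
H(X,Y) = -[1/6·log_10(1/6) + 1/10·log_10(1/10) + 2/15·log_10(2/15) + 1/10·log_10(1/10) + 1/10·log_10(1/10) + 2/15·log_10(2/15) + 1/10·log_10(1/10) + 1/10·log_10(1/10) + 1/15·log_10(1/15)]
H(X,Y) = 0.9414 dits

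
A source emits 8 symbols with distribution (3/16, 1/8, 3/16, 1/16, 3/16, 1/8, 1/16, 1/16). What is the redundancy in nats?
0.0981 nats

Redundancy measures how far a source is from maximum entropy:
R = H_max - H(X)

Maximum entropy for 8 symbols: H_max = log_e(8) = 2.0794 nats
Actual entropy: H(X) = 1.9813 nats
Redundancy: R = 2.0794 - 1.9813 = 0.0981 nats

This redundancy represents potential for compression: the source could be compressed by 0.0981 nats per symbol.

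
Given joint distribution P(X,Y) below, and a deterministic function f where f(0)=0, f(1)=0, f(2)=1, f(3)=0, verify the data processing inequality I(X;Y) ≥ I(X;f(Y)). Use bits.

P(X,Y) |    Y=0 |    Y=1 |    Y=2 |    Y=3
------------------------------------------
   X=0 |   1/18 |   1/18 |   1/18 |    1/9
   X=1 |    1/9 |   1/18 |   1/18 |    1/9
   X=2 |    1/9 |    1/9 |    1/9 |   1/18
I(X;Y) = 0.0594, I(X;f(Y)) = 0.0113, inequality holds: 0.0594 ≥ 0.0113

Data Processing Inequality: For any Markov chain X → Y → Z, we have I(X;Y) ≥ I(X;Z).

Here Z = f(Y) is a deterministic function of Y, forming X → Y → Z.

Original I(X;Y) = 0.0594 bits

After applying f:
P(X,Z) where Z=f(Y):
- P(X,Z=0) = P(X,Y=0) + P(X,Y=1) + P(X,Y=3)
- P(X,Z=1) = P(X,Y=2)

I(X;Z) = I(X;f(Y)) = 0.0113 bits

Verification: 0.0594 ≥ 0.0113 ✓

Information cannot be created by processing; the function f can only lose information about X.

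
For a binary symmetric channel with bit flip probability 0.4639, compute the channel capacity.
0.0038 bits

For a binary symmetric channel (BSC) with error probability p:
Capacity C = 1 - H(p) bits per symbol

where H(p) = -p log₂(p) - (1-p) log₂(1-p) is the binary entropy function.

H(0.4639) = 0.9962 bits
C = 1 - 0.9962 = 0.0038 bits per symbol

This means we can reliably transmit up to 0.0038 bits of information per channel use.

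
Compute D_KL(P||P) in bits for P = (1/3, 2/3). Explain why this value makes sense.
0.0000 bits

KL divergence satisfies the Gibbs inequality: D_KL(P||Q) ≥ 0 for all distributions P, Q.

D_KL(P||Q) = Σ p(x) log(p(x)/q(x))
Each term is p(x) × log_2(p(x)/p(x)) = p(x) × log_2(1) = 0, so the sum is 0.
D_KL(P||Q) = 0.0000 bits

When P = Q, the KL divergence is exactly 0, as there is no 'divergence' between identical distributions.

This non-negativity is a fundamental property: relative entropy cannot be negative because it measures how different Q is from P.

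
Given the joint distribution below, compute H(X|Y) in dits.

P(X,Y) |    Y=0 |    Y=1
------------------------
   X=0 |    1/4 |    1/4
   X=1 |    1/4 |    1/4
0.3010 dits

Using the chain rule: H(X|Y) = H(X,Y) - H(Y)

First, compute H(X,Y) = 0.6021 dits

Marginal P(Y) = (1/2, 1/2)
H(Y) = 0.3010 dits

H(X|Y) = H(X,Y) - H(Y) = 0.6021 - 0.3010 = 0.3010 dits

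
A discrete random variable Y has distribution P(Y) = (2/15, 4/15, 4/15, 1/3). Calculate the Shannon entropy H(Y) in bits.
1.9329 bits

Shannon entropy is H(X) = -Σ p(x) log p(x).

For P = (2/15, 4/15, 4/15, 1/3):
H = -2/15 × log_2(2/15) -4/15 × log_2(4/15) -4/15 × log_2(4/15) -1/3 × log_2(1/3)
H = 1.9329 bits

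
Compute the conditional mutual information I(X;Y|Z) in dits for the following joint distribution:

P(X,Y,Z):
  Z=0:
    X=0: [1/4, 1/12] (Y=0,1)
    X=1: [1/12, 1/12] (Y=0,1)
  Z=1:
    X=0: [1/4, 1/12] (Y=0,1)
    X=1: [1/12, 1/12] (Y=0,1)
0.0133 dits

Conditional mutual information: I(X;Y|Z) = H(X|Z) + H(Y|Z) - H(X,Y|Z)

H(Z) = 0.3010
H(X,Z) = 0.5775 → H(X|Z) = 0.2764
H(Y,Z) = 0.5775 → H(Y|Z) = 0.2764
H(X,Y,Z) = 0.8406 → H(X,Y|Z) = 0.5396

I(X;Y|Z) = 0.2764 + 0.2764 - 0.5396 = 0.0133 dits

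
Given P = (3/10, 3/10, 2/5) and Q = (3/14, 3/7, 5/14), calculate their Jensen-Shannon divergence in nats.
0.0099 nats

Jensen-Shannon divergence is:
JSD(P||Q) = 0.5 × D_KL(P||M) + 0.5 × D_KL(Q||M)
where M = 0.5 × (P + Q) is the mixture distribution.

M = 0.5 × (3/10, 3/10, 2/5) + 0.5 × (3/14, 3/7, 5/14) = (9/35, 0.364286, 0.378571)

D_KL(P||M) = 0.0100 nats
D_KL(Q||M) = 0.0098 nats

JSD(P||Q) = 0.5 × 0.0100 + 0.5 × 0.0098 = 0.0099 nats

Unlike KL divergence, JSD is symmetric and bounded: 0 ≤ JSD ≤ log(2).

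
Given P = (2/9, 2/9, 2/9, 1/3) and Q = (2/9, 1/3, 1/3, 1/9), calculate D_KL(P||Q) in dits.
0.0808 dits

KL divergence: D_KL(P||Q) = Σ p(x) log(p(x)/q(x))

Computing term by term:
  x=0: 2/9 × log_10[(2/9)/(2/9)] = 2/9 × 0.0000 = 0.0000
  x=1: 2/9 × log_10[(2/9)/(1/3)] = 2/9 × -0.1761 = -0.0391
  x=2: 2/9 × log_10[(2/9)/(1/3)] = 2/9 × -0.1761 = -0.0391
  x=3: 1/3 × log_10[(1/3)/(1/9)] = 1/3 × 0.4771 = 0.1590

D_KL(P||Q) = 0.0808 dits

Note: KL divergence is always non-negative and equals 0 iff P = Q.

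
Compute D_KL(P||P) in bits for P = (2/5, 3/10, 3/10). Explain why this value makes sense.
0.0000 bits

KL divergence satisfies the Gibbs inequality: D_KL(P||Q) ≥ 0 for all distributions P, Q.

D_KL(P||Q) = Σ p(x) log(p(x)/q(x))
Each term is p(x) × log_2(p(x)/p(x)) = p(x) × log_2(1) = 0, so the sum is 0.
D_KL(P||Q) = 0.0000 bits

When P = Q, the KL divergence is exactly 0, as there is no 'divergence' between identical distributions.

This non-negativity is a fundamental property: relative entropy cannot be negative because it measures how different Q is from P.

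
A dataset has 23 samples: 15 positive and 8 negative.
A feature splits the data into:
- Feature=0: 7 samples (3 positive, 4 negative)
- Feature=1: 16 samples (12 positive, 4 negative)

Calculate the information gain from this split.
0.0679 bits

Information Gain = H(Y) - H(Y|Feature)

Before split:
P(positive) = 15/23 = 0.6522
H(Y) = 0.9321 bits

After split:
Feature=0: H = 0.9852 bits (weight = 7/23)
Feature=1: H = 0.8113 bits (weight = 16/23)
H(Y|Feature) = (7/23)×0.9852 + (16/23)×0.8113 = 0.8642 bits

Information Gain = 0.9321 - 0.8642 = 0.0679 bits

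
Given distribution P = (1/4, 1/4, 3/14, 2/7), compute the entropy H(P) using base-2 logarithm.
1.9926 bits

Shannon entropy is H(X) = -Σ p(x) log p(x).

For P = (1/4, 1/4, 3/14, 2/7):
H = -1/4 × log_2(1/4) -1/4 × log_2(1/4) -3/14 × log_2(3/14) -2/7 × log_2(2/7)
H = 1.9926 bits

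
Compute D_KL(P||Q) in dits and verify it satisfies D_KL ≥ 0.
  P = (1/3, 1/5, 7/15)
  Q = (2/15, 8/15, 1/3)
0.1156 dits

KL divergence satisfies the Gibbs inequality: D_KL(P||Q) ≥ 0 for all distributions P, Q.

D_KL(P||Q) = Σ p(x) log(p(x)/q(x))
Term by term:
  x=0: 1/3 × log_10[(1/3)/(2/15)] = 0.1326
  x=1: 1/5 × log_10[(1/5)/(8/15)] = -0.0852
  x=2: 7/15 × log_10[(7/15)/(1/3)] = 0.0682
D_KL(P||Q) = 0.1156 dits

D_KL(P||Q) = 0.1156 ≥ 0 ✓

This non-negativity is a fundamental property: relative entropy cannot be negative because it measures how different Q is from P.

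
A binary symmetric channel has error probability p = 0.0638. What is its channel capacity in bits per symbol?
0.6577 bits

For a binary symmetric channel (BSC) with error probability p:
Capacity C = 1 - H(p) bits per symbol

where H(p) = -p log₂(p) - (1-p) log₂(1-p) is the binary entropy function.

H(0.0638) = 0.3423 bits
C = 1 - 0.3423 = 0.6577 bits per symbol

This means we can reliably transmit up to 0.6577 bits of information per channel use.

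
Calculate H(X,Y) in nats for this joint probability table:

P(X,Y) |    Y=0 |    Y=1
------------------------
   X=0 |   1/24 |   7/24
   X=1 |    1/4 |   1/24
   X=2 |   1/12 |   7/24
1.5372 nats

Joint entropy is H(X,Y) = -Σ_{x,y} p(x,y) log p(x,y).

Summing over all non-zero entries:
H(X,Y) = -[1/24·log_e(1/24) + 7/24·log_e(7/24) + 1/4·log_e(1/4) + 1/24·log_e(1/24) + 1/12·log_e(1/12) + 7/24·log_e(7/24)]
H(X,Y) = 1.5372 nats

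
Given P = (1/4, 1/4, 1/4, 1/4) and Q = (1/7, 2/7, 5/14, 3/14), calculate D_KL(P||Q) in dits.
0.0243 dits

KL divergence: D_KL(P||Q) = Σ p(x) log(p(x)/q(x))

Computing term by term:
  x=0: 1/4 × log_10[(1/4)/(1/7)] = 1/4 × 0.2430 = 0.0608
  x=1: 1/4 × log_10[(1/4)/(2/7)] = 1/4 × -0.0580 = -0.0145
  x=2: 1/4 × log_10[(1/4)/(5/14)] = 1/4 × -0.1549 = -0.0387
  x=3: 1/4 × log_10[(1/4)/(3/14)] = 1/4 × 0.0669 = 0.0167

D_KL(P||Q) = 0.0243 dits

Note: KL divergence is always non-negative and equals 0 iff P = Q.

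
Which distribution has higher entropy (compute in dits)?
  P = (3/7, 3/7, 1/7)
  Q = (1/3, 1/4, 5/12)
Q

Computing entropies in dits:
H(P) = 0.4361
H(Q) = 0.4680

Distribution Q has higher entropy.

Intuition: The distribution closer to uniform (more spread out) has higher entropy.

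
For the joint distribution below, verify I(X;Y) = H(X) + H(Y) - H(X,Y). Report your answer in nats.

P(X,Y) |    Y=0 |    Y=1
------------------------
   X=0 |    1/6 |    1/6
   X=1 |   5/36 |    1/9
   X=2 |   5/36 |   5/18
I(X;Y) = 0.0190 nats

Mutual information has multiple equivalent forms:
- I(X;Y) = H(X) - H(X|Y)
- I(X;Y) = H(Y) - H(Y|X)
- I(X;Y) = H(X) + H(Y) - H(X,Y)

Computing all quantities:
H(X) = 1.0776, H(Y) = 0.6870, H(X,Y) = 1.7456
H(X|Y) = 1.0586, H(Y|X) = 0.6680

Verification:
H(X) - H(X|Y) = 1.0776 - 1.0586 = 0.0190
H(Y) - H(Y|X) = 0.6870 - 0.6680 = 0.0190
H(X) + H(Y) - H(X,Y) = 1.0776 + 0.6870 - 1.7456 = 0.0190

All forms give I(X;Y) = 0.0190 nats. ✓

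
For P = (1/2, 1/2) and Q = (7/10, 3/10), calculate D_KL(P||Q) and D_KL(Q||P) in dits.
D_KL(P||Q) = 0.0379, D_KL(Q||P) = 0.0357

KL divergence is not symmetric: D_KL(P||Q) ≠ D_KL(Q||P) in general.

D_KL(P||Q) = 0.0379 dits
D_KL(Q||P) = 0.0357 dits

No, they are not equal!

This asymmetry is why KL divergence is not a true distance metric.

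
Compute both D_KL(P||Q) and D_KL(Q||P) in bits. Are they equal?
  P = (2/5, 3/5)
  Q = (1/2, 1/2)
D_KL(P||Q) = 0.0290, D_KL(Q||P) = 0.0294

KL divergence is not symmetric: D_KL(P||Q) ≠ D_KL(Q||P) in general.

D_KL(P||Q) = 0.0290 bits
D_KL(Q||P) = 0.0294 bits

No, they are not equal!

This asymmetry is why KL divergence is not a true distance metric.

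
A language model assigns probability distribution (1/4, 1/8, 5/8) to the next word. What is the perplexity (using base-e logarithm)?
2.4602

Perplexity is e^H (or exp(H) for natural log).

First, H = -Σ p log p = 0.9003 nats
Perplexity = e^0.9003 = 2.4602

Interpretation: The model's uncertainty is equivalent to choosing uniformly among 2.5 options.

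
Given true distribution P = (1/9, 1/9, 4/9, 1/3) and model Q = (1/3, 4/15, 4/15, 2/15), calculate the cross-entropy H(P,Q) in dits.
0.6636 dits

Cross-entropy: H(P,Q) = -Σ p(x) log q(x)

Alternatively: H(P,Q) = H(P) + D_KL(P||Q)
H(P) = 0.5276 dits
D_KL(P||Q) = 0.1360 dits

H(P,Q) = 0.5276 + 0.1360 = 0.6636 dits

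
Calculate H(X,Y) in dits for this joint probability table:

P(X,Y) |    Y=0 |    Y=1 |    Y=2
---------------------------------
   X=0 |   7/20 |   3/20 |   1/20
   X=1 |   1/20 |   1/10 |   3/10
0.6701 dits

Joint entropy is H(X,Y) = -Σ_{x,y} p(x,y) log p(x,y).

Summing over all non-zero entries:
H(X,Y) = -[7/20·log_10(7/20) + 3/20·log_10(3/20) + 1/20·log_10(1/20) + 1/20·log_10(1/20) + 1/10·log_10(1/10) + 3/10·log_10(3/10)]
H(X,Y) = 0.6701 dits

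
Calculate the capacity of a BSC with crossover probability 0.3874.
0.0369 bits

For a binary symmetric channel (BSC) with error probability p:
Capacity C = 1 - H(p) bits per symbol

where H(p) = -p log₂(p) - (1-p) log₂(1-p) is the binary entropy function.

H(0.3874) = 0.9631 bits
C = 1 - 0.9631 = 0.0369 bits per symbol

This means we can reliably transmit up to 0.0369 bits of information per channel use.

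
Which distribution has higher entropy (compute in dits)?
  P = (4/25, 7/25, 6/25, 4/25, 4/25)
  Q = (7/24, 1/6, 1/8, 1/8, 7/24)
P

Computing entropies in dits:
H(P) = 0.6856
H(Q) = 0.6676

Distribution P has higher entropy.

Intuition: The distribution closer to uniform (more spread out) has higher entropy.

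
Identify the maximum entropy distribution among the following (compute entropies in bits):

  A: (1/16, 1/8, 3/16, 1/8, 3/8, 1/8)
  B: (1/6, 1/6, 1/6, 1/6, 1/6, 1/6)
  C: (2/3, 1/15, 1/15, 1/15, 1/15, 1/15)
B

For a discrete distribution over n outcomes, entropy is maximized by the uniform distribution.

Computing entropies:
H(A) = 2.3585 bits
H(B) = 2.5850 bits
H(C) = 1.6923 bits

The uniform distribution (where all probabilities equal 1/6) achieves the maximum entropy of log_2(6) = 2.5850 bits.

Distribution B has the highest entropy.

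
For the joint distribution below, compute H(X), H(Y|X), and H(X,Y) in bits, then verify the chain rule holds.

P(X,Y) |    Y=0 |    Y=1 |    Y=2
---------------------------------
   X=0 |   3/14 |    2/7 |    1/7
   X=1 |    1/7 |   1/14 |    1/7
H(X,Y) = 2.4677, H(X) = 0.9403, H(Y|X) = 1.5274 (all in bits)

Chain rule: H(X,Y) = H(X) + H(Y|X)

Left side — joint entropy directly:
H(X,Y) = -Σ p(x,y) log p(x,y) = 2.4677 bits

Right side — compute H(Y|X) from the conditional distributions:
P(X) = (9/14, 5/14), so H(X) = 0.9403 bits
H(Y|X) = Σ_x P(X=x) · H(Y|X=x):
  P(Y|X=0) = (1/3, 4/9, 2/9), H(Y|X=0) = 1.5305, weight P(X=0) = 9/14
  P(Y|X=1) = (2/5, 1/5, 2/5), H(Y|X=1) = 1.5219, weight P(X=1) = 5/14
H(Y|X) = 1.5274 bits

H(X) + H(Y|X) = 0.9403 + 1.5274 = 2.4677 bits

Both sides equal 2.4677 bits. ✓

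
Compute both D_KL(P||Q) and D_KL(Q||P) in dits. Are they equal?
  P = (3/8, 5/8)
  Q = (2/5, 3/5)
D_KL(P||Q) = 0.0006, D_KL(Q||P) = 0.0006

KL divergence is not symmetric: D_KL(P||Q) ≠ D_KL(Q||P) in general.

D_KL(P||Q) = 0.0006 dits
D_KL(Q||P) = 0.0006 dits

In this case they happen to be equal (to 4 decimal places).

This asymmetry is why KL divergence is not a true distance metric.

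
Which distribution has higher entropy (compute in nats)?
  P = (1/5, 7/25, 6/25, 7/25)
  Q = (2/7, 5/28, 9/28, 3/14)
P

Computing entropies in nats:
H(P) = 1.3773
H(Q) = 1.3605

Distribution P has higher entropy.

Intuition: The distribution closer to uniform (more spread out) has higher entropy.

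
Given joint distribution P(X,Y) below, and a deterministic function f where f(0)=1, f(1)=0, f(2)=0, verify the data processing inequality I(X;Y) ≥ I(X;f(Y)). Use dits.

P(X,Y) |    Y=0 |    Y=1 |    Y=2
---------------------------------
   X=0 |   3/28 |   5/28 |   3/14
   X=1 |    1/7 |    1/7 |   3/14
I(X;Y) = 0.0020, I(X;f(Y)) = 0.0015, inequality holds: 0.0020 ≥ 0.0015

Data Processing Inequality: For any Markov chain X → Y → Z, we have I(X;Y) ≥ I(X;Z).

Here Z = f(Y) is a deterministic function of Y, forming X → Y → Z.

Original I(X;Y) = 0.0020 dits

After applying f:
P(X,Z) where Z=f(Y):
- P(X,Z=0) = P(X,Y=1) + P(X,Y=2)
- P(X,Z=1) = P(X,Y=0)

I(X;Z) = I(X;f(Y)) = 0.0015 dits

Verification: 0.0020 ≥ 0.0015 ✓

Information cannot be created by processing; the function f can only lose information about X.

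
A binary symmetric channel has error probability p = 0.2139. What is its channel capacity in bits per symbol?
0.2511 bits

For a binary symmetric channel (BSC) with error probability p:
Capacity C = 1 - H(p) bits per symbol

where H(p) = -p log₂(p) - (1-p) log₂(1-p) is the binary entropy function.

H(0.2139) = 0.7489 bits
C = 1 - 0.7489 = 0.2511 bits per symbol

This means we can reliably transmit up to 0.2511 bits of information per channel use.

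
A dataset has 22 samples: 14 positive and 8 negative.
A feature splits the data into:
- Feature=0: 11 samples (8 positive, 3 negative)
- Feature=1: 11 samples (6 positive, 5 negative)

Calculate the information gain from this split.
0.0260 bits

Information Gain = H(Y) - H(Y|Feature)

Before split:
P(positive) = 14/22 = 0.6364
H(Y) = 0.9457 bits

After split:
Feature=0: H = 0.8454 bits (weight = 11/22)
Feature=1: H = 0.9940 bits (weight = 11/22)
H(Y|Feature) = (11/22)×0.8454 + (11/22)×0.9940 = 0.9197 bits

Information Gain = 0.9457 - 0.9197 = 0.0260 bits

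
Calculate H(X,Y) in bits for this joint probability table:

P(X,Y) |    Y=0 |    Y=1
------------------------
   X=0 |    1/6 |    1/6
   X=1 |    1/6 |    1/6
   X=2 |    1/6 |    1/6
2.5850 bits

Joint entropy is H(X,Y) = -Σ_{x,y} p(x,y) log p(x,y).

Summing over all non-zero entries:
H(X,Y) = -[1/6·log_2(1/6) + 1/6·log_2(1/6) + 1/6·log_2(1/6) + 1/6·log_2(1/6) + 1/6·log_2(1/6) + 1/6·log_2(1/6)]
H(X,Y) = 2.5850 bits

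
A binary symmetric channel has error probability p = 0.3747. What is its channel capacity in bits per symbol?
0.0458 bits

For a binary symmetric channel (BSC) with error probability p:
Capacity C = 1 - H(p) bits per symbol

where H(p) = -p log₂(p) - (1-p) log₂(1-p) is the binary entropy function.

H(0.3747) = 0.9542 bits
C = 1 - 0.9542 = 0.0458 bits per symbol

This means we can reliably transmit up to 0.0458 bits of information per channel use.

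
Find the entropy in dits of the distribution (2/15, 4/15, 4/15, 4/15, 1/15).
0.6543 dits

Shannon entropy is H(X) = -Σ p(x) log p(x).

For P = (2/15, 4/15, 4/15, 4/15, 1/15):
H = -2/15 × log_10(2/15) -4/15 × log_10(4/15) -4/15 × log_10(4/15) -4/15 × log_10(4/15) -1/15 × log_10(1/15)
H = 0.6543 dits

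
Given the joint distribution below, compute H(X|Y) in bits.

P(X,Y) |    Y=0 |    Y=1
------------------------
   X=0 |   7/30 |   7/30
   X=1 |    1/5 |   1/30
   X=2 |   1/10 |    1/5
1.4075 bits

Using the chain rule: H(X|Y) = H(X,Y) - H(Y)

First, compute H(X,Y) = 2.4043 bits

Marginal P(Y) = (8/15, 7/15)
H(Y) = 0.9968 bits

H(X|Y) = H(X,Y) - H(Y) = 2.4043 - 0.9968 = 1.4075 bits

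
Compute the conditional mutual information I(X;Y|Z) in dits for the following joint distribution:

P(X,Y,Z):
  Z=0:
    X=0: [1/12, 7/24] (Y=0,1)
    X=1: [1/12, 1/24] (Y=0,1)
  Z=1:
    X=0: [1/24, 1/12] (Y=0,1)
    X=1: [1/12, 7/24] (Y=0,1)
0.0187 dits

Conditional mutual information: I(X;Y|Z) = H(X|Z) + H(Y|Z) - H(X,Y|Z)

H(Z) = 0.3010
H(X,Z) = 0.5452 → H(X|Z) = 0.2442
H(Y,Z) = 0.5614 → H(Y|Z) = 0.2603
H(X,Y,Z) = 0.7869 → H(X,Y|Z) = 0.4859

I(X;Y|Z) = 0.2442 + 0.2603 - 0.4859 = 0.0187 dits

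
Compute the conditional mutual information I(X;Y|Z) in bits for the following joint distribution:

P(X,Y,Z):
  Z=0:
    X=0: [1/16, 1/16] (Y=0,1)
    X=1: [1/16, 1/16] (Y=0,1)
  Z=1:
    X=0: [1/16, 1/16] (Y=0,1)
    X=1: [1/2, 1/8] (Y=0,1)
0.0323 bits

Conditional mutual information: I(X;Y|Z) = H(X|Z) + H(Y|Z) - H(X,Y|Z)

H(Z) = 0.8113
H(X,Z) = 1.5488 → H(X|Z) = 0.7375
H(Y,Z) = 1.6697 → H(Y|Z) = 0.8585
H(X,Y,Z) = 2.3750 → H(X,Y|Z) = 1.5637

I(X;Y|Z) = 0.7375 + 0.8585 - 1.5637 = 0.0323 bits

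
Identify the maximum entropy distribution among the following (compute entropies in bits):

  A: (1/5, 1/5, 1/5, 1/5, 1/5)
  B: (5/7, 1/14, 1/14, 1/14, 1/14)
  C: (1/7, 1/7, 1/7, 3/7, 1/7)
A

For a discrete distribution over n outcomes, entropy is maximized by the uniform distribution.

Computing entropies:
H(A) = 2.3219 bits
H(B) = 1.4345 bits
H(C) = 2.1281 bits

The uniform distribution (where all probabilities equal 1/5) achieves the maximum entropy of log_2(5) = 2.3219 bits.

Distribution A has the highest entropy.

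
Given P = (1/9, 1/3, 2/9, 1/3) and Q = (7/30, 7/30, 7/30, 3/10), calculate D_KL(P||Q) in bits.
0.0876 bits

KL divergence: D_KL(P||Q) = Σ p(x) log(p(x)/q(x))

Computing term by term:
  x=0: 1/9 × log_2[(1/9)/(7/30)] = 1/9 × -1.0704 = -0.1189
  x=1: 1/3 × log_2[(1/3)/(7/30)] = 1/3 × 0.5146 = 0.1715
  x=2: 2/9 × log_2[(2/9)/(7/30)] = 2/9 × -0.0704 = -0.0156
  x=3: 1/3 × log_2[(1/3)/(3/10)] = 1/3 × 0.1520 = 0.0507

D_KL(P||Q) = 0.0876 bits

Note: KL divergence is always non-negative and equals 0 iff P = Q.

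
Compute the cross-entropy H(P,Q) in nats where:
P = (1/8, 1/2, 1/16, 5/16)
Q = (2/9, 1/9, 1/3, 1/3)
1.6986 nats

Cross-entropy: H(P,Q) = -Σ p(x) log q(x)

Alternatively: H(P,Q) = H(P) + D_KL(P||Q)
H(P) = 1.1433 nats
D_KL(P||Q) = 0.5553 nats

H(P,Q) = 1.1433 + 0.5553 = 1.6986 nats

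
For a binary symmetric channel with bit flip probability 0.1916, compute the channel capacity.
0.2952 bits

For a binary symmetric channel (BSC) with error probability p:
Capacity C = 1 - H(p) bits per symbol

where H(p) = -p log₂(p) - (1-p) log₂(1-p) is the binary entropy function.

H(0.1916) = 0.7048 bits
C = 1 - 0.7048 = 0.2952 bits per symbol

This means we can reliably transmit up to 0.2952 bits of information per channel use.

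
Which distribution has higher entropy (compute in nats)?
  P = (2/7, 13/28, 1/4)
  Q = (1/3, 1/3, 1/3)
Q

Computing entropies in nats:
H(P) = 1.0607
H(Q) = 1.0986

Distribution Q has higher entropy.

Intuition: The distribution closer to uniform (more spread out) has higher entropy.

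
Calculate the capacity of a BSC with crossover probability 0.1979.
0.2823 bits

For a binary symmetric channel (BSC) with error probability p:
Capacity C = 1 - H(p) bits per symbol

where H(p) = -p log₂(p) - (1-p) log₂(1-p) is the binary entropy function.

H(0.1979) = 0.7177 bits
C = 1 - 0.7177 = 0.2823 bits per symbol

This means we can reliably transmit up to 0.2823 bits of information per channel use.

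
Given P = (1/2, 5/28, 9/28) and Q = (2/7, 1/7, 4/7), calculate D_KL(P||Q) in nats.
0.1347 nats

KL divergence: D_KL(P||Q) = Σ p(x) log(p(x)/q(x))

Computing term by term:
  x=0: 1/2 × log_e[(1/2)/(2/7)] = 1/2 × 0.5596 = 0.2798
  x=1: 5/28 × log_e[(5/28)/(1/7)] = 5/28 × 0.2231 = 0.0398
  x=2: 9/28 × log_e[(9/28)/(4/7)] = 9/28 × -0.5754 = -0.1849

D_KL(P||Q) = 0.1347 nats

Note: KL divergence is always non-negative and equals 0 iff P = Q.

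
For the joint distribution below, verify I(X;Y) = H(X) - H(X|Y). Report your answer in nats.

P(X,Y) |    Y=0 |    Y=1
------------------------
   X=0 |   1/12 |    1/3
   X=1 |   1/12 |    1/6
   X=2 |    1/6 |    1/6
I(X;Y) = 0.0378 nats

Mutual information has multiple equivalent forms:
- I(X;Y) = H(X) - H(X|Y)
- I(X;Y) = H(Y) - H(Y|X)
- I(X;Y) = H(X) + H(Y) - H(X,Y)

Computing all quantities:
H(X) = 1.0776, H(Y) = 0.6365, H(X,Y) = 1.6762
H(X|Y) = 1.0397, H(Y|X) = 0.5987

Verification:
H(X) - H(X|Y) = 1.0776 - 1.0397 = 0.0378
H(Y) - H(Y|X) = 0.6365 - 0.5987 = 0.0378
H(X) + H(Y) - H(X,Y) = 1.0776 + 0.6365 - 1.6762 = 0.0378

All forms give I(X;Y) = 0.0378 nats. ✓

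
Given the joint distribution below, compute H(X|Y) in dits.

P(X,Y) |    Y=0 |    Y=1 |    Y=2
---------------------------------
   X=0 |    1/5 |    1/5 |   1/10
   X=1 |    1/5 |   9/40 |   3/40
0.2999 dits

Using the chain rule: H(X|Y) = H(X,Y) - H(Y)

First, compute H(X,Y) = 0.7495 dits

Marginal P(Y) = (2/5, 17/40, 7/40)
H(Y) = 0.4496 dits

H(X|Y) = H(X,Y) - H(Y) = 0.7495 - 0.4496 = 0.2999 dits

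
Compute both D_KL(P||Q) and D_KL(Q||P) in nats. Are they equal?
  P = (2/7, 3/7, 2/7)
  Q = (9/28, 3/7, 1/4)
D_KL(P||Q) = 0.0045, D_KL(Q||P) = 0.0045

KL divergence is not symmetric: D_KL(P||Q) ≠ D_KL(Q||P) in general.

D_KL(P||Q) = 0.0045 nats
D_KL(Q||P) = 0.0045 nats

In this case they happen to be equal (to 4 decimal places).

This asymmetry is why KL divergence is not a true distance metric.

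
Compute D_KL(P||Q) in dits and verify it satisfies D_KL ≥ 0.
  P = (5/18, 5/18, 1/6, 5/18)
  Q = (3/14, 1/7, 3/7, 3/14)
0.0745 dits

KL divergence satisfies the Gibbs inequality: D_KL(P||Q) ≥ 0 for all distributions P, Q.

D_KL(P||Q) = Σ p(x) log(p(x)/q(x))
Term by term:
  x=0: 5/18 × log_10[(5/18)/(3/14)] = 0.0313
  x=1: 5/18 × log_10[(5/18)/(1/7)] = 0.0802
  x=2: 1/6 × log_10[(1/6)/(3/7)] = -0.0684
  x=3: 5/18 × log_10[(5/18)/(3/14)] = 0.0313
D_KL(P||Q) = 0.0745 dits

D_KL(P||Q) = 0.0745 ≥ 0 ✓

This non-negativity is a fundamental property: relative entropy cannot be negative because it measures how different Q is from P.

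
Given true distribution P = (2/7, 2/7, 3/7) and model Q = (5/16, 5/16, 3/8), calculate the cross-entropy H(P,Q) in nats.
1.0850 nats

Cross-entropy: H(P,Q) = -Σ p(x) log q(x)

Alternatively: H(P,Q) = H(P) + D_KL(P||Q)
H(P) = 1.0790 nats
D_KL(P||Q) = 0.0060 nats

H(P,Q) = 1.0790 + 0.0060 = 1.0850 nats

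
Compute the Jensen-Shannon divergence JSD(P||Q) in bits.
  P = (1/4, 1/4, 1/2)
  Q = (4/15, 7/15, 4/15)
0.0502 bits

Jensen-Shannon divergence is:
JSD(P||Q) = 0.5 × D_KL(P||M) + 0.5 × D_KL(Q||M)
where M = 0.5 × (P + Q) is the mixture distribution.

M = 0.5 × (1/4, 1/4, 1/2) + 0.5 × (4/15, 7/15, 4/15) = (0.258333, 0.358333, 0.383333)

D_KL(P||M) = 0.0500 bits
D_KL(Q||M) = 0.0504 bits

JSD(P||Q) = 0.5 × 0.0500 + 0.5 × 0.0504 = 0.0502 bits

Unlike KL divergence, JSD is symmetric and bounded: 0 ≤ JSD ≤ log(2).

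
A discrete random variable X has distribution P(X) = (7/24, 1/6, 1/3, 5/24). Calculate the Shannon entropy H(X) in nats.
1.3510 nats

Shannon entropy is H(X) = -Σ p(x) log p(x).

For P = (7/24, 1/6, 1/3, 5/24):
H = -7/24 × log_e(7/24) -1/6 × log_e(1/6) -1/3 × log_e(1/3) -5/24 × log_e(5/24)
H = 1.3510 nats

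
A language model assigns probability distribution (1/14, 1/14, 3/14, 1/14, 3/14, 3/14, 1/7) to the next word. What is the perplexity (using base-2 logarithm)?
6.2575

Perplexity is 2^H (or exp(H) for natural log).

First, H = -Σ p log p = 2.6456 bits
Perplexity = 2^2.6456 = 6.2575

Interpretation: The model's uncertainty is equivalent to choosing uniformly among 6.3 options.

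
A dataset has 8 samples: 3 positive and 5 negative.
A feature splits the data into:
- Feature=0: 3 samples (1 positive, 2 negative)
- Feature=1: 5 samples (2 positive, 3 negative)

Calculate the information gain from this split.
0.0032 bits

Information Gain = H(Y) - H(Y|Feature)

Before split:
P(positive) = 3/8 = 0.3750
H(Y) = 0.9544 bits

After split:
Feature=0: H = 0.9183 bits (weight = 3/8)
Feature=1: H = 0.9710 bits (weight = 5/8)
H(Y|Feature) = (3/8)×0.9183 + (5/8)×0.9710 = 0.9512 bits

Information Gain = 0.9544 - 0.9512 = 0.0032 bits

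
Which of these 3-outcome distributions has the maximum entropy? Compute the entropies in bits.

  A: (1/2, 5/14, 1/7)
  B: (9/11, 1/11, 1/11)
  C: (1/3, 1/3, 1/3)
C

For a discrete distribution over n outcomes, entropy is maximized by the uniform distribution.

Computing entropies:
H(A) = 1.4316 bits
H(B) = 0.8659 bits
H(C) = 1.5850 bits

The uniform distribution (where all probabilities equal 1/3) achieves the maximum entropy of log_2(3) = 1.5850 bits.

Distribution C has the highest entropy.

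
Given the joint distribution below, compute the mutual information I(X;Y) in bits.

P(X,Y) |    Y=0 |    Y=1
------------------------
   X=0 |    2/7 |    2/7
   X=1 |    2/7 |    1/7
0.0202 bits

Mutual information: I(X;Y) = H(X) + H(Y) - H(X,Y)

Marginals:
P(X) = (4/7, 3/7), H(X) = 0.9852 bits
P(Y) = (4/7, 3/7), H(Y) = 0.9852 bits

Joint entropy: H(X,Y) = 1.9502 bits

I(X;Y) = 0.9852 + 0.9852 - 1.9502 = 0.0202 bits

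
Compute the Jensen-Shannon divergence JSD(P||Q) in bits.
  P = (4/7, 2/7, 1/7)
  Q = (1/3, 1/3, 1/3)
0.0525 bits

Jensen-Shannon divergence is:
JSD(P||Q) = 0.5 × D_KL(P||M) + 0.5 × D_KL(Q||M)
where M = 0.5 × (P + Q) is the mixture distribution.

M = 0.5 × (4/7, 2/7, 1/7) + 0.5 × (1/3, 1/3, 1/3) = (0.452381, 0.309524, 5/21)

D_KL(P||M) = 0.0543 bits
D_KL(Q||M) = 0.0506 bits

JSD(P||Q) = 0.5 × 0.0543 + 0.5 × 0.0506 = 0.0525 bits

Unlike KL divergence, JSD is symmetric and bounded: 0 ≤ JSD ≤ log(2).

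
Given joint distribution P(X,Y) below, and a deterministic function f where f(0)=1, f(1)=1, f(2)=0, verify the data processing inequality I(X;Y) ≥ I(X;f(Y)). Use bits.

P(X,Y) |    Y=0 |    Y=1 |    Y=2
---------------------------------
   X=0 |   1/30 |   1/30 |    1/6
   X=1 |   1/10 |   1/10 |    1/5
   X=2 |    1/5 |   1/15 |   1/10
I(X;Y) = 0.1115, I(X;f(Y)) = 0.0854, inequality holds: 0.1115 ≥ 0.0854

Data Processing Inequality: For any Markov chain X → Y → Z, we have I(X;Y) ≥ I(X;Z).

Here Z = f(Y) is a deterministic function of Y, forming X → Y → Z.

Original I(X;Y) = 0.1115 bits

After applying f:
P(X,Z) where Z=f(Y):
- P(X,Z=0) = P(X,Y=2)
- P(X,Z=1) = P(X,Y=0) + P(X,Y=1)

I(X;Z) = I(X;f(Y)) = 0.0854 bits

Verification: 0.1115 ≥ 0.0854 ✓

Information cannot be created by processing; the function f can only lose information about X.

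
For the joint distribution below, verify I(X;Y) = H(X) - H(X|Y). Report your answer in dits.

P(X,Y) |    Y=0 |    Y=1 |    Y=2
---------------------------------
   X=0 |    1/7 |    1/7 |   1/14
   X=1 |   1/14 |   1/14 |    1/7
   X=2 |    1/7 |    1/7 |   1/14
I(X;Y) = 0.0186 dits

Mutual information has multiple equivalent forms:
- I(X;Y) = H(X) - H(X|Y)
- I(X;Y) = H(Y) - H(Y|X)
- I(X;Y) = H(X) + H(Y) - H(X,Y)

Computing all quantities:
H(X) = 0.4748, H(Y) = 0.4748, H(X,Y) = 0.9311
H(X|Y) = 0.4563, H(Y|X) = 0.4563

Verification:
H(X) - H(X|Y) = 0.4748 - 0.4563 = 0.0186
H(Y) - H(Y|X) = 0.4748 - 0.4563 = 0.0186
H(X) + H(Y) - H(X,Y) = 0.4748 + 0.4748 - 0.9311 = 0.0186

All forms give I(X;Y) = 0.0186 dits. ✓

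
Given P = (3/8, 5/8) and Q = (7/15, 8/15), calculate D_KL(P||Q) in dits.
0.0074 dits

KL divergence: D_KL(P||Q) = Σ p(x) log(p(x)/q(x))

Computing term by term:
  x=0: 3/8 × log_10[(3/8)/(7/15)] = 3/8 × -0.0950 = -0.0356
  x=1: 5/8 × log_10[(5/8)/(8/15)] = 5/8 × 0.0689 = 0.0431

D_KL(P||Q) = 0.0074 dits

Note: KL divergence is always non-negative and equals 0 iff P = Q.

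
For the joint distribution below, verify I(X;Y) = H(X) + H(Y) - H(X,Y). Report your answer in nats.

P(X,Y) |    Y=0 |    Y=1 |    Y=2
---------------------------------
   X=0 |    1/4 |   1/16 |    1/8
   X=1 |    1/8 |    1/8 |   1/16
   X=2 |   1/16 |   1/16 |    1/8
I(X;Y) = 0.0640 nats

Mutual information has multiple equivalent forms:
- I(X;Y) = H(X) - H(X|Y)
- I(X;Y) = H(Y) - H(Y|X)
- I(X;Y) = H(X) + H(Y) - H(X,Y)

Computing all quantities:
H(X) = 1.0717, H(Y) = 1.0717, H(X,Y) = 2.0794
H(X|Y) = 1.0077, H(Y|X) = 1.0077

Verification:
H(X) - H(X|Y) = 1.0717 - 1.0077 = 0.0640
H(Y) - H(Y|X) = 1.0717 - 1.0077 = 0.0640
H(X) + H(Y) - H(X,Y) = 1.0717 + 1.0717 - 2.0794 = 0.0640

All forms give I(X;Y) = 0.0640 nats. ✓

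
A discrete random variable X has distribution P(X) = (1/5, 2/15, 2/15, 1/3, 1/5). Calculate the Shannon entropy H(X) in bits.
2.2323 bits

Shannon entropy is H(X) = -Σ p(x) log p(x).

For P = (1/5, 2/15, 2/15, 1/3, 1/5):
H = -1/5 × log_2(1/5) -2/15 × log_2(2/15) -2/15 × log_2(2/15) -1/3 × log_2(1/3) -1/5 × log_2(1/5)
H = 2.2323 bits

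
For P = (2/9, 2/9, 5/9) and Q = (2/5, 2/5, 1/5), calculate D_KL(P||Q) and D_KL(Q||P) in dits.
D_KL(P||Q) = 0.1330, D_KL(Q||P) = 0.1155

KL divergence is not symmetric: D_KL(P||Q) ≠ D_KL(Q||P) in general.

D_KL(P||Q) = 0.1330 dits
D_KL(Q||P) = 0.1155 dits

No, they are not equal!

This asymmetry is why KL divergence is not a true distance metric.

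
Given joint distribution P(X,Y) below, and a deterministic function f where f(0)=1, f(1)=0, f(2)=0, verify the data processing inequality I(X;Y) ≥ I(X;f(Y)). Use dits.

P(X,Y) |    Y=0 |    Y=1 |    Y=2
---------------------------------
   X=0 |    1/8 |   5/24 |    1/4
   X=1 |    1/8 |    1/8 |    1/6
I(X;Y) = 0.0022, I(X;f(Y)) = 0.0020, inequality holds: 0.0022 ≥ 0.0020

Data Processing Inequality: For any Markov chain X → Y → Z, we have I(X;Y) ≥ I(X;Z).

Here Z = f(Y) is a deterministic function of Y, forming X → Y → Z.

Original I(X;Y) = 0.0022 dits

After applying f:
P(X,Z) where Z=f(Y):
- P(X,Z=0) = P(X,Y=1) + P(X,Y=2)
- P(X,Z=1) = P(X,Y=0)

I(X;Z) = I(X;f(Y)) = 0.0020 dits

Verification: 0.0022 ≥ 0.0020 ✓

Information cannot be created by processing; the function f can only lose information about X.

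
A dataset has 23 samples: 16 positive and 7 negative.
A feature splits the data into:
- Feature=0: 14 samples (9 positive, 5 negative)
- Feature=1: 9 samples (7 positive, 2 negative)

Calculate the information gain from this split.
0.0152 bits

Information Gain = H(Y) - H(Y|Feature)

Before split:
P(positive) = 16/23 = 0.6957
H(Y) = 0.8865 bits

After split:
Feature=0: H = 0.9403 bits (weight = 14/23)
Feature=1: H = 0.7642 bits (weight = 9/23)
H(Y|Feature) = (14/23)×0.9403 + (9/23)×0.7642 = 0.8714 bits

Information Gain = 0.8865 - 0.8714 = 0.0152 bits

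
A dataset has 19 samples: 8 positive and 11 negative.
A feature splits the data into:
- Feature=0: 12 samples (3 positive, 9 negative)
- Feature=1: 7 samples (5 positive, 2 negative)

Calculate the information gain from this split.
0.1516 bits

Information Gain = H(Y) - H(Y|Feature)

Before split:
P(positive) = 8/19 = 0.4211
H(Y) = 0.9819 bits

After split:
Feature=0: H = 0.8113 bits (weight = 12/19)
Feature=1: H = 0.8631 bits (weight = 7/19)
H(Y|Feature) = (12/19)×0.8113 + (7/19)×0.8631 = 0.8304 bits

Information Gain = 0.9819 - 0.8304 = 0.1516 bits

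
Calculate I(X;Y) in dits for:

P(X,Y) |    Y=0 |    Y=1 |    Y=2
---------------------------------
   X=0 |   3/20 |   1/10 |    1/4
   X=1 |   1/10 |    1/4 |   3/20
0.0221 dits

Mutual information: I(X;Y) = H(X) + H(Y) - H(X,Y)

Marginals:
P(X) = (1/2, 1/2), H(X) = 0.3010 dits
P(Y) = (1/4, 7/20, 2/5), H(Y) = 0.4693 dits

Joint entropy: H(X,Y) = 0.7482 dits

I(X;Y) = 0.3010 + 0.4693 - 0.7482 = 0.0221 dits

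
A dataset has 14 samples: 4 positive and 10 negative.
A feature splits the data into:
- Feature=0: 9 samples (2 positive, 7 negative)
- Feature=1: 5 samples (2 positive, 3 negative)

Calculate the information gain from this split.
0.0251 bits

Information Gain = H(Y) - H(Y|Feature)

Before split:
P(positive) = 4/14 = 0.2857
H(Y) = 0.8631 bits

After split:
Feature=0: H = 0.7642 bits (weight = 9/14)
Feature=1: H = 0.9710 bits (weight = 5/14)
H(Y|Feature) = (9/14)×0.7642 + (5/14)×0.9710 = 0.8380 bits

Information Gain = 0.8631 - 0.8380 = 0.0251 bits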